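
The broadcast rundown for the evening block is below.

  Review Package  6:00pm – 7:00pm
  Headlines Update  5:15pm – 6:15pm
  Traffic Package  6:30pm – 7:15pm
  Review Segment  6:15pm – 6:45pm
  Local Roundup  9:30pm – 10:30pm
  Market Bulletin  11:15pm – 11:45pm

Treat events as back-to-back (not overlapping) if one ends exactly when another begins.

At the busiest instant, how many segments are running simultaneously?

3

Sort all start/end points and keep a running count:
5:15pm start Headlines Update → 1
6:00pm start Review Package → 2
6:15pm end Headlines Update → 1
6:15pm start Review Segment → 2
6:30pm start Traffic Package → 3
6:45pm end Review Segment → 2
7:00pm end Review Package → 1
7:15pm end Traffic Package → 0
9:30pm start Local Roundup → 1
10:30pm end Local Roundup → 0
11:15pm start Market Bulletin → 1
11:45pm end Market Bulletin → 0
Peak is 3, at 6:30pm (Review Package, Review Segment, Traffic Package).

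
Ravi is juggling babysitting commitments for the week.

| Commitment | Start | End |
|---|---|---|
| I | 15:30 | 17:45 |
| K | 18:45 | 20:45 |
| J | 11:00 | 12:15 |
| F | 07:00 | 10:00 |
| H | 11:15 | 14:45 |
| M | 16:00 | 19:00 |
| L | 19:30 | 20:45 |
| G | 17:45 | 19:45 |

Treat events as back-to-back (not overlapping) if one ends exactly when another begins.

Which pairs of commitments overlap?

G & K, G & L, G & M, H & J, I & M, K & L, K & M

Two intervals overlap when each starts before the other ends.
Sorted by start: F, J, H, I, M, G, K, L.
J starts after F ends, so nothing later overlaps F either.
H starts before J ends → J and H overlap.
I starts after J ends, so nothing later overlaps J either.
I starts after H ends, so nothing later overlaps H either.
M starts before I ends → I and M overlap.
G starts exactly when I ends (back-to-back, no overlap), so nothing later overlaps I either.
G starts before M ends → M and G overlap.
K starts before M ends → M and K overlap.
L starts after M ends.
K starts before G ends → G and K overlap.
L starts before G ends → G and L overlap.
L starts before K ends → K and L overlap.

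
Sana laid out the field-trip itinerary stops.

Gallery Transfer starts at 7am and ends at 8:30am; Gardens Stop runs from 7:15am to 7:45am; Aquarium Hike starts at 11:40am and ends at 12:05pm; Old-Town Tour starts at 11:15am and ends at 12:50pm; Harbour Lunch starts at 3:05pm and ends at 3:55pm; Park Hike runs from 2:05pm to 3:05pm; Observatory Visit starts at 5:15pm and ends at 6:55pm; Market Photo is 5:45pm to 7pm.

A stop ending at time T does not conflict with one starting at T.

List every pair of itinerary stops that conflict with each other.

Check each pair: they overlap iff neither finishes before the other starts.
Sorted by start: Gallery Transfer, Gardens Stop, Old-Town Tour, Aquarium Hike, Park Hike, Harbour Lunch, Observatory Visit, Market Photo.
Gardens Stop starts before Gallery Transfer ends → Gallery Transfer and Gardens Stop overlap.
Old-Town Tour starts after Gallery Transfer ends, so nothing later overlaps Gallery Transfer either.
Old-Town Tour starts after Gardens Stop ends, so nothing later overlaps Gardens Stop either.
Aquarium Hike starts before Old-Town Tour ends → Old-Town Tour and Aquarium Hike overlap.
Park Hike starts after Old-Town Tour ends, so nothing later overlaps Old-Town Tour either.
Park Hike starts after Aquarium Hike ends, so nothing later overlaps Aquarium Hike either.
Harbour Lunch starts exactly when Park Hike ends (back-to-back, no overlap), so nothing later overlaps Park Hike either.
Observatory Visit starts after Harbour Lunch ends, so nothing later overlaps Harbour Lunch either.
Market Photo starts before Observatory Visit ends → Observatory Visit and Market Photo overlap.

Aquarium Hike & Old-Town Tour, Gallery Transfer & Gardens Stop, Market Photo & Observatory Visit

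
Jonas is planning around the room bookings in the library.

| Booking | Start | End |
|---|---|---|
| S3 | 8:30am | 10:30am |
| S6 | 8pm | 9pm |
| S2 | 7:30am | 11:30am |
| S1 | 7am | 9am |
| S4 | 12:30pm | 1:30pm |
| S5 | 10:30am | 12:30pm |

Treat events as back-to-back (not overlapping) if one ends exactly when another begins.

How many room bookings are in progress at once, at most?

3

Walk through starts and ends in time order (an end at T is processed before a start at T):
7am start S1 → 1
7:30am start S2 → 2
8:30am start S3 → 3
9am end S1 → 2
10:30am end S3 → 1
10:30am start S5 → 2
11:30am end S2 → 1
12:30pm end S5 → 0
12:30pm start S4 → 1
1:30pm end S4 → 0
8pm start S6 → 1
9pm end S6 → 0
Peak is 3, at 8:30am (S1, S2, S3).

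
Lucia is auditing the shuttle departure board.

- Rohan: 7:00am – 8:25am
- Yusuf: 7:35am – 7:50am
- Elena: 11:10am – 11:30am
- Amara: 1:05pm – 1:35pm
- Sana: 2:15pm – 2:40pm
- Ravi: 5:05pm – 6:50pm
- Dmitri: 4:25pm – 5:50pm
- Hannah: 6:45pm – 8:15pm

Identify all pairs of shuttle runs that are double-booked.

Check each pair: they overlap iff neither finishes before the other starts.
Sorted by start: Rohan, Yusuf, Elena, Amara, Sana, Dmitri, Ravi, Hannah.
Yusuf starts before Rohan ends → Rohan and Yusuf overlap.
Elena starts after Rohan ends — done with Rohan.
Elena starts after Yusuf ends — done with Yusuf.
Amara starts after Elena ends — done with Elena.
Sana starts after Amara ends — done with Amara.
Dmitri starts after Sana ends — done with Sana.
Ravi starts before Dmitri ends → Dmitri and Ravi overlap.
Hannah starts after Dmitri ends.
Hannah starts before Ravi ends → Ravi and Hannah overlap.

Dmitri & Ravi, Hannah & Ravi, Rohan & Yusuf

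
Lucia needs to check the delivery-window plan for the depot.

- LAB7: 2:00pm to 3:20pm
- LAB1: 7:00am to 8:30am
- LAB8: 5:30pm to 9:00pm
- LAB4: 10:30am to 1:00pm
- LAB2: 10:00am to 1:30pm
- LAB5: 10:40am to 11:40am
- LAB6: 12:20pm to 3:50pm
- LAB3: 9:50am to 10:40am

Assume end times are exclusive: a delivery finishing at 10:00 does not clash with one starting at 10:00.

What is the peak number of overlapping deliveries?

Sort all start/end points and keep a running count:
7:00am start LAB1 → 1
8:30am end LAB1 → 0
9:50am start LAB3 → 1
10:00am start LAB2 → 2
10:30am start LAB4 → 3
10:40am end LAB3 → 2
10:40am start LAB5 → 3
11:40am end LAB5 → 2
12:20pm start LAB6 → 3
1:00pm end LAB4 → 2
1:30pm end LAB2 → 1
2:00pm start LAB7 → 2
3:20pm end LAB7 → 1
3:50pm end LAB6 → 0
5:30pm start LAB8 → 1
9:00pm end LAB8 → 0
Peak is 3, at 10:30am (LAB2, LAB3, LAB4).

3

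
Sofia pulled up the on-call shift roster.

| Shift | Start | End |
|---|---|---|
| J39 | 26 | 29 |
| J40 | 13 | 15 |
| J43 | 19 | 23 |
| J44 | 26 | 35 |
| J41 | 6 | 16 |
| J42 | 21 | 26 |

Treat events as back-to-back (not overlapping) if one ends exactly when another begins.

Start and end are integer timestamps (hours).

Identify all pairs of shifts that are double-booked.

Sorted by start: J41, J40, J43, J42, J39, J44.
J40 starts before J41 ends → J41 and J40 overlap.
J43 starts after J41 ends, so nothing later overlaps J41 either.
J43 starts after J40 ends, so nothing later overlaps J40 either.
J42 starts before J43 ends → J43 and J42 overlap.
J39 starts after J43 ends, so nothing later overlaps J43 either.
J39 starts exactly when J42 ends (back-to-back, no overlap), so nothing later overlaps J42 either.
J44 starts before J39 ends → J39 and J44 overlap.

J39 & J44, J40 & J41, J42 & J43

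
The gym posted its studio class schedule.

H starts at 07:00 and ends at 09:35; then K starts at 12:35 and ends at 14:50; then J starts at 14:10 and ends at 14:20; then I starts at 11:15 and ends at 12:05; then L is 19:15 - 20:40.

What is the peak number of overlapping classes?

2

Sweep the timeline, counting +1 at each start and −1 at each end (ends before starts at a tie):
07:00 start H → 1
09:35 end H → 0
11:15 start I → 1
12:05 end I → 0
12:35 start K → 1
14:10 start J → 2
14:20 end J → 1
14:50 end K → 0
19:15 start L → 1
20:40 end L → 0
Peak is 2, at 14:10 (J, K).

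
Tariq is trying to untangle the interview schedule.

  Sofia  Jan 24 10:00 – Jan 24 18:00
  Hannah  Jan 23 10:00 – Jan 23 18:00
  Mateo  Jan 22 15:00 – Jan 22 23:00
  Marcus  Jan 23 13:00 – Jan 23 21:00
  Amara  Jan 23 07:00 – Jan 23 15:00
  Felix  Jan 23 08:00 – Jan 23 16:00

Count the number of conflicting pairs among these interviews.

6

Sorted by start: Mateo, Amara, Felix, Hannah, Marcus, Sofia.
Amara starts after Mateo ends — done with Mateo.
Felix starts before Amara ends → Amara and Felix overlap.
Hannah starts before Amara ends → Amara and Hannah overlap.
Marcus starts before Amara ends → Amara and Marcus overlap.
Sofia starts after Amara ends.
Hannah starts before Felix ends → Felix and Hannah overlap.
Marcus starts before Felix ends → Felix and Marcus overlap.
Sofia starts after Felix ends.
Marcus starts before Hannah ends → Hannah and Marcus overlap.
Sofia starts after Hannah ends.
Sofia starts after Marcus ends.
Overlapping pairs: Amara & Felix, Amara & Hannah, Amara & Marcus, Felix & Hannah, Felix & Marcus, Hannah & Marcus — 6 in total.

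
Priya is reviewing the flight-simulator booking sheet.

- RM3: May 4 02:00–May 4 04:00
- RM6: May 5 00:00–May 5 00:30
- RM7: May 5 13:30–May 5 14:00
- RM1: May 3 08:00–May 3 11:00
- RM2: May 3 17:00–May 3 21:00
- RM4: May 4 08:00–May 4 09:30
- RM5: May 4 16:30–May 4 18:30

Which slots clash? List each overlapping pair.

Two intervals overlap when each starts before the other ends.
Sorted by start: RM1, RM2, RM3, RM4, RM5, RM6, RM7.
RM2 starts after RM1 ends, so RM1 has no further overlaps.
RM3 starts after RM2 ends, so RM2 has no further overlaps.
RM4 starts after RM3 ends, so RM3 has no further overlaps.
RM5 starts after RM4 ends, so RM4 has no further overlaps.
RM6 starts after RM5 ends, so RM5 has no further overlaps.
RM7 starts after RM6 ends.

none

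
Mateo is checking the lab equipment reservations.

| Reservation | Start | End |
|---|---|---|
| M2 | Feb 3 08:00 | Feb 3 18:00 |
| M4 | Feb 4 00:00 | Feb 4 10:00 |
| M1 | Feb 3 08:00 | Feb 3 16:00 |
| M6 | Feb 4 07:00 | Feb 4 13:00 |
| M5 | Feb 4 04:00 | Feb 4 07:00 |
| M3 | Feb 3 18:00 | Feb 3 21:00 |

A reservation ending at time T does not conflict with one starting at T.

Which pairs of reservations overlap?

M1 & M2, M4 & M5, M4 & M6

Sorted by start: M1, M2, M3, M4, M5, M6.
M2 starts before M1 ends → M1 and M2 overlap.
M3 starts after M1 ends, so nothing later overlaps M1 either.
M3 starts exactly when M2 ends (back-to-back, no overlap), so nothing later overlaps M2 either.
M4 starts after M3 ends, so nothing later overlaps M3 either.
M5 starts before M4 ends → M4 and M5 overlap.
M6 starts before M4 ends → M4 and M6 overlap.
M6 starts exactly when M5 ends (back-to-back, no overlap).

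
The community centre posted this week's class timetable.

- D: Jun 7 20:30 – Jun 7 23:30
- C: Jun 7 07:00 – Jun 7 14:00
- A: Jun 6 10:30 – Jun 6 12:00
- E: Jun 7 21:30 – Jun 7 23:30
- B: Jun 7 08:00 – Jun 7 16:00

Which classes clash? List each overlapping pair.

Sorted by start: A, C, B, D, E.
C starts after A ends, so A has no further overlaps.
B starts before C ends → C and B overlap.
D starts after C ends, so C has no further overlaps.
D starts after B ends, so B has no further overlaps.
E starts before D ends → D and E overlap.

B & C, D & E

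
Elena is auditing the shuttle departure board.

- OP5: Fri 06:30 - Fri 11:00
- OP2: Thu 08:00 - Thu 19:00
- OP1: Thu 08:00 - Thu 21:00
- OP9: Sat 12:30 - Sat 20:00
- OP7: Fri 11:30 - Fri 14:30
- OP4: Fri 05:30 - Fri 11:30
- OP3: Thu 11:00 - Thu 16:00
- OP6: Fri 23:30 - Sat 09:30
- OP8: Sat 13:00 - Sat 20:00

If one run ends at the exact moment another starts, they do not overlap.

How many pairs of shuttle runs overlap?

Sorted by start: OP1, OP2, OP3, OP4, OP5, OP7, OP6, OP9, OP8.
OP2 starts before OP1 ends → OP1 and OP2 overlap.
OP3 starts before OP1 ends → OP1 and OP3 overlap.
OP4 starts after OP1 ends, so nothing later overlaps OP1 either.
OP3 starts before OP2 ends → OP2 and OP3 overlap.
OP4 starts after OP2 ends, so nothing later overlaps OP2 either.
OP4 starts after OP3 ends, so nothing later overlaps OP3 either.
OP5 starts before OP4 ends → OP4 and OP5 overlap.
OP7 starts exactly when OP4 ends (back-to-back, no overlap), so nothing later overlaps OP4 either.
OP7 starts after OP5 ends, so nothing later overlaps OP5 either.
OP6 starts after OP7 ends, so nothing later overlaps OP7 either.
OP9 starts after OP6 ends, so nothing later overlaps OP6 either.
OP8 starts before OP9 ends → OP9 and OP8 overlap.
Overlapping pairs: OP1 & OP2, OP1 & OP3, OP2 & OP3, OP4 & OP5, OP8 & OP9 — 5 in total.

5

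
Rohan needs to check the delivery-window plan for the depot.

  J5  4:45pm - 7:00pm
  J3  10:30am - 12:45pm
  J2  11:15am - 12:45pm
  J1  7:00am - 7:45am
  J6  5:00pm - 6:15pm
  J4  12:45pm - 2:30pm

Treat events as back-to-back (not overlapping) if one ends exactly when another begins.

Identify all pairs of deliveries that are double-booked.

J2 & J3, J5 & J6

Two intervals overlap when each starts before the other ends.
Sorted by start: J1, J3, J2, J4, J5, J6.
J3 starts after J1 ends; J1 is clear from here.
J2 starts before J3 ends → J3 and J2 overlap.
J4 starts exactly when J3 ends (back-to-back, no overlap); J3 is clear from here.
J4 starts exactly when J2 ends (back-to-back, no overlap); J2 is clear from here.
J5 starts after J4 ends; J4 is clear from here.
J6 starts before J5 ends → J5 and J6 overlap.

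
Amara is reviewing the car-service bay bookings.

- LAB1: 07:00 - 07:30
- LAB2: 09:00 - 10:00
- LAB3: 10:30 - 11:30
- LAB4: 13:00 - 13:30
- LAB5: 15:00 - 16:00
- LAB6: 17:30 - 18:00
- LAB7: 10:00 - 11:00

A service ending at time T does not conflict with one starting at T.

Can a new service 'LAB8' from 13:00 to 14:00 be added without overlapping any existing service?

LAB1: ends 07:30 at or before LAB8 starts 13:00 → clear.
LAB2: ends 10:00 at or before LAB8 starts 13:00 → clear.
LAB7: ends 11:00 at or before LAB8 starts 13:00 → clear.
LAB3: ends 11:30 at or before LAB8 starts 13:00 → clear.
LAB4: starts 13:00 before LAB8 ends 14:00, and ends 13:30 after LAB8 starts 13:00 → overlap.
LAB5: starts 15:00 at or after LAB8 ends 14:00 → clear.
LAB6: starts 17:30 at or after LAB8 ends 14:00 → clear.
LAB8 overlaps LAB4.

No — it overlaps LAB4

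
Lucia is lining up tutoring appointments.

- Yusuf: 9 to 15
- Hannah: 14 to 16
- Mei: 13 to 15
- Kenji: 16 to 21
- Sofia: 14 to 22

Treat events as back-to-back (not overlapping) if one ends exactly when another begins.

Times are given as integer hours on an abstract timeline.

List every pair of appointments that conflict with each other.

Hannah & Mei, Hannah & Sofia, Hannah & Yusuf, Kenji & Sofia, Mei & Sofia, Mei & Yusuf, Sofia & Yusuf

Check each pair: they overlap iff neither finishes before the other starts.
Sorted by start: Yusuf, Mei, Hannah, Sofia, Kenji.
Mei starts before Yusuf ends → Yusuf and Mei overlap.
Hannah starts before Yusuf ends → Yusuf and Hannah overlap.
Sofia starts before Yusuf ends → Yusuf and Sofia overlap.
Kenji starts after Yusuf ends.
Hannah starts before Mei ends → Mei and Hannah overlap.
Sofia starts before Mei ends → Mei and Sofia overlap.
Kenji starts after Mei ends.
Sofia starts before Hannah ends → Hannah and Sofia overlap.
Kenji starts exactly when Hannah ends (back-to-back, no overlap).
Kenji starts before Sofia ends → Sofia and Kenji overlap.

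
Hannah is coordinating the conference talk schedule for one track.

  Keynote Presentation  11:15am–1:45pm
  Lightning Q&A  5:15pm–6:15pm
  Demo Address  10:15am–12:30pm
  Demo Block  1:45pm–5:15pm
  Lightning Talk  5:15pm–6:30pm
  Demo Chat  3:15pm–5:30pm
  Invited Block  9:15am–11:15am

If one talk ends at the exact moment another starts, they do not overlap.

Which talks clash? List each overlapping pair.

Demo Address & Invited Block, Demo Address & Keynote Presentation, Demo Block & Demo Chat, Demo Chat & Lightning Q&A, Demo Chat & Lightning Talk, Lightning Q&A & Lightning Talk

Sorted by start: Invited Block, Demo Address, Keynote Presentation, Demo Block, Demo Chat, Lightning Q&A, Lightning Talk.
Demo Address starts before Invited Block ends → Invited Block and Demo Address overlap.
Keynote Presentation starts exactly when Invited Block ends (back-to-back, no overlap); Invited Block is clear from here.
Keynote Presentation starts before Demo Address ends → Demo Address and Keynote Presentation overlap.
Demo Block starts after Demo Address ends; Demo Address is clear from here.
Demo Block starts exactly when Keynote Presentation ends (back-to-back, no overlap); Keynote Presentation is clear from here.
Demo Chat starts before Demo Block ends → Demo Block and Demo Chat overlap.
Lightning Q&A starts exactly when Demo Block ends (back-to-back, no overlap); Demo Block is clear from here.
Lightning Q&A starts before Demo Chat ends → Demo Chat and Lightning Q&A overlap.
Lightning Talk starts before Demo Chat ends → Demo Chat and Lightning Talk overlap.
Lightning Talk starts before Lightning Q&A ends → Lightning Q&A and Lightning Talk overlap.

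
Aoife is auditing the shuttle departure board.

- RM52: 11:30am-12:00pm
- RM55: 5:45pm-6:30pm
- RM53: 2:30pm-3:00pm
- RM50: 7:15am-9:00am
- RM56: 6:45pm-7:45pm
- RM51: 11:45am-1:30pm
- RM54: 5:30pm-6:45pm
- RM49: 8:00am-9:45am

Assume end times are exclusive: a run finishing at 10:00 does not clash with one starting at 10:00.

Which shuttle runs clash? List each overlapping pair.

RM49 & RM50, RM51 & RM52, RM54 & RM55

Check each pair: they overlap iff neither finishes before the other starts.
Sorted by start: RM50, RM49, RM52, RM51, RM53, RM54, RM55, RM56.
RM49 starts before RM50 ends → RM50 and RM49 overlap.
RM52 starts after RM50 ends, so nothing later overlaps RM50 either.
RM52 starts after RM49 ends, so nothing later overlaps RM49 either.
RM51 starts before RM52 ends → RM52 and RM51 overlap.
RM53 starts after RM52 ends, so nothing later overlaps RM52 either.
RM53 starts after RM51 ends, so nothing later overlaps RM51 either.
RM54 starts after RM53 ends, so nothing later overlaps RM53 either.
RM55 starts before RM54 ends → RM54 and RM55 overlap.
RM56 starts exactly when RM54 ends (back-to-back, no overlap).
RM56 starts after RM55 ends.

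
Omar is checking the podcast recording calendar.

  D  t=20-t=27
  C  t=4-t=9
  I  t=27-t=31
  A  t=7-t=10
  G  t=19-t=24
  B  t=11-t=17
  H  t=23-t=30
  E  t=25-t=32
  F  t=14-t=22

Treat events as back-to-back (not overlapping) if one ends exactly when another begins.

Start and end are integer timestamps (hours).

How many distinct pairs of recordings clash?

Sorted by start: C, A, B, F, G, D, H, E, I.
A starts before C ends → C and A overlap.
B starts after C ends; C is clear from here.
B starts after A ends; A is clear from here.
F starts before B ends → B and F overlap.
G starts after B ends; B is clear from here.
G starts before F ends → F and G overlap.
D starts before F ends → F and D overlap.
H starts after F ends; F is clear from here.
D starts before G ends → G and D overlap.
H starts before G ends → G and H overlap.
E starts after G ends; G is clear from here.
H starts before D ends → D and H overlap.
E starts before D ends → D and E overlap.
I starts exactly when D ends (back-to-back, no overlap).
E starts before H ends → H and E overlap.
I starts before H ends → H and I overlap.
I starts before E ends → E and I overlap.
Overlapping pairs: A & C, B & F, D & E, D & F, D & G, D & H, E & H, E & I, F & G, G & H, H & I — 11 in total.

11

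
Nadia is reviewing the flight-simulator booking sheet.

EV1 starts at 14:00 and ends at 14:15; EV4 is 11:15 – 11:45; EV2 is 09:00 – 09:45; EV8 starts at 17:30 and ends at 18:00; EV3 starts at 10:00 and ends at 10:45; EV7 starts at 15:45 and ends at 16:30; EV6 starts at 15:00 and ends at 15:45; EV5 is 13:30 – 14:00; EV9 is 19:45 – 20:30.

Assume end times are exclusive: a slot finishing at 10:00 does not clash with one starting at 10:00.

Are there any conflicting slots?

Sorted by start: EV2, EV3, EV4, EV5, EV1, EV6, EV7, EV8, EV9.
EV3 starts after EV2 ends, so EV2 has no further overlaps.
EV4 starts after EV3 ends, so EV3 has no further overlaps.
EV5 starts after EV4 ends, so EV4 has no further overlaps.
EV1 starts exactly when EV5 ends (back-to-back, no overlap), so EV5 has no further overlaps.
EV6 starts after EV1 ends, so EV1 has no further overlaps.
EV7 starts exactly when EV6 ends (back-to-back, no overlap), so EV6 has no further overlaps.
EV8 starts after EV7 ends, so EV7 has no further overlaps.
EV9 starts after EV8 ends.
Every pair is clear; the schedule has no overlaps.

No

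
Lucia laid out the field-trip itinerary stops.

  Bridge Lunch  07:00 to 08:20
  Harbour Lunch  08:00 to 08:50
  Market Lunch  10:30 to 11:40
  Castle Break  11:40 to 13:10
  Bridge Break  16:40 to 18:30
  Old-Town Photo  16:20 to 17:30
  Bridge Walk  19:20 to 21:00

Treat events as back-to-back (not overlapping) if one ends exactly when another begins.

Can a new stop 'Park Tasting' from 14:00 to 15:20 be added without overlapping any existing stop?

Bridge Lunch: ends 08:20 at or before Park Tasting starts 14:00 → clear.
Harbour Lunch: ends 08:50 at or before Park Tasting starts 14:00 → clear.
Market Lunch: ends 11:40 at or before Park Tasting starts 14:00 → clear.
Castle Break: ends 13:10 at or before Park Tasting starts 14:00 → clear.
Old-Town Photo: starts 16:20 at or after Park Tasting ends 15:20 → clear.
Bridge Break: starts 16:40 at or after Park Tasting ends 15:20 → clear.
Bridge Walk: starts 19:20 at or after Park Tasting ends 15:20 → clear.

Yes — the slot is free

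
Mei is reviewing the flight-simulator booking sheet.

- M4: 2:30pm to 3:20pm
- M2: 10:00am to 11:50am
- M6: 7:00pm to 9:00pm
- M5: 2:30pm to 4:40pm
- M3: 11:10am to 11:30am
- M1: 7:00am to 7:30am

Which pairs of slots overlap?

M2 & M3, M4 & M5

Sorted by start: M1, M2, M3, M4, M5, M6.
M2 starts after M1 ends; M1 is clear from here.
M3 starts before M2 ends → M2 and M3 overlap.
M4 starts after M2 ends; M2 is clear from here.
M4 starts after M3 ends; M3 is clear from here.
M5 starts before M4 ends → M4 and M5 overlap.
M6 starts after M4 ends.
M6 starts after M5 ends.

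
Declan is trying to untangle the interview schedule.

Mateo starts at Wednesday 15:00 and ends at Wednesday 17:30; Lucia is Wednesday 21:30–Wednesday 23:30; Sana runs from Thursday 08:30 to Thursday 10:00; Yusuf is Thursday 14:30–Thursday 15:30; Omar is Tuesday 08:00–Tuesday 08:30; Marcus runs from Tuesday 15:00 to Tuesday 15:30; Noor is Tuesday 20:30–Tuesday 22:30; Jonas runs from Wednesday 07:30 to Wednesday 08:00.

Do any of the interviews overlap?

Sorted by start: Omar, Marcus, Noor, Jonas, Mateo, Lucia, Sana, Yusuf.
Marcus starts after Omar ends — done with Omar.
Noor starts after Marcus ends — done with Marcus.
Jonas starts after Noor ends — done with Noor.
Mateo starts after Jonas ends — done with Jonas.
Lucia starts after Mateo ends — done with Mateo.
Sana starts after Lucia ends — done with Lucia.
Yusuf starts after Sana ends.
Every pair is clear; the schedule has no overlaps.

No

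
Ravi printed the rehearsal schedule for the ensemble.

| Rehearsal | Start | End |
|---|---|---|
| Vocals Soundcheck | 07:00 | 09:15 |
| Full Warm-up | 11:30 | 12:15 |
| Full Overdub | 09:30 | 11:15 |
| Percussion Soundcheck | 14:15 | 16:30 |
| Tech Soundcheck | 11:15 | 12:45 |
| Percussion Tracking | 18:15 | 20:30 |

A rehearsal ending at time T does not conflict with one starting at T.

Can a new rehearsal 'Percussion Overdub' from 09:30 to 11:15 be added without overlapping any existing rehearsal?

No — it overlaps Full Overdub

Vocals Soundcheck: ends 09:15 at or before Percussion Overdub starts 09:30 → clear.
Full Overdub: starts 09:30 before Percussion Overdub ends 11:15, and ends 11:15 after Percussion Overdub starts 09:30 → overlap.
Tech Soundcheck: starts 11:15 at or after Percussion Overdub ends 11:15 → clear.
Full Warm-up: starts 11:30 at or after Percussion Overdub ends 11:15 → clear.
Percussion Soundcheck: starts 14:15 at or after Percussion Overdub ends 11:15 → clear.
Percussion Tracking: starts 18:15 at or after Percussion Overdub ends 11:15 → clear.
Percussion Overdub overlaps Full Overdub.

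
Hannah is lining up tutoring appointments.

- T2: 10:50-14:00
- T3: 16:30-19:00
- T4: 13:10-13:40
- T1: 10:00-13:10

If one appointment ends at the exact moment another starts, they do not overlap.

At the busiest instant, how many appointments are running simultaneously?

2

Walk through starts and ends in time order (an end at T is processed before a start at T):
10:00 start T1 → 1
10:50 start T2 → 2
13:10 end T1 → 1
13:10 start T4 → 2
13:40 end T4 → 1
14:00 end T2 → 0
16:30 start T3 → 1
19:00 end T3 → 0
Peak is 2, at 10:50 (T1, T2).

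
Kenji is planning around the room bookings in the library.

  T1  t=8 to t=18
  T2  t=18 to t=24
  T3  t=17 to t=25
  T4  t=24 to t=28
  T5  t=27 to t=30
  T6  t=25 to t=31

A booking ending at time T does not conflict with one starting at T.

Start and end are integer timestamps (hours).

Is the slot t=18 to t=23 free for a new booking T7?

No — it overlaps T2, T3

T1: ends t=18 at or before T7 starts t=18 → clear.
T3: starts t=17 before T7 ends t=23, and ends t=25 after T7 starts t=18 → overlap.
T2: starts t=18 before T7 ends t=23, and ends t=24 after T7 starts t=18 → overlap.
T4: starts t=24 at or after T7 ends t=23 → clear.
T6: starts t=25 at or after T7 ends t=23 → clear.
T5: starts t=27 at or after T7 ends t=23 → clear.
T7 overlaps T2, T3.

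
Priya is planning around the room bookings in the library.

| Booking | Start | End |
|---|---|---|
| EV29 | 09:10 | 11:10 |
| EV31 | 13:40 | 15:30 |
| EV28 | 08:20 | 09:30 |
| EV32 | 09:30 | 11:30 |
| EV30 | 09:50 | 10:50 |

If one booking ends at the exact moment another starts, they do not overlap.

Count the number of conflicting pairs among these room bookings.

4

Two intervals overlap when each starts before the other ends.
Sorted by start: EV28, EV29, EV32, EV30, EV31.
EV29 starts before EV28 ends → EV28 and EV29 overlap.
EV32 starts exactly when EV28 ends (back-to-back, no overlap); EV28 is clear from here.
EV32 starts before EV29 ends → EV29 and EV32 overlap.
EV30 starts before EV29 ends → EV29 and EV30 overlap.
EV31 starts after EV29 ends.
EV30 starts before EV32 ends → EV32 and EV30 overlap.
EV31 starts after EV32 ends.
EV31 starts after EV30 ends.
Overlapping pairs: EV28 & EV29, EV29 & EV30, EV29 & EV32, EV30 & EV32 — 4 in total.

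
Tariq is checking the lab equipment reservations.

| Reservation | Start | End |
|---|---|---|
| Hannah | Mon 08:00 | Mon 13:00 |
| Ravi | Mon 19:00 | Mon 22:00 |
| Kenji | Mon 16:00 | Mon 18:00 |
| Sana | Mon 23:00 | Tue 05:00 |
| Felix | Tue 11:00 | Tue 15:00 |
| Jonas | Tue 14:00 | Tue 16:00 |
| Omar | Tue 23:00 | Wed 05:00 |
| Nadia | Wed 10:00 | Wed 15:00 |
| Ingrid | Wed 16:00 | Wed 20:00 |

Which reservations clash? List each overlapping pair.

Check each pair: they overlap iff neither finishes before the other starts.
Sorted by start: Hannah, Kenji, Ravi, Sana, Felix, Jonas, Omar, Nadia, Ingrid.
Kenji starts after Hannah ends — done with Hannah.
Ravi starts after Kenji ends — done with Kenji.
Sana starts after Ravi ends — done with Ravi.
Felix starts after Sana ends — done with Sana.
Jonas starts before Felix ends → Felix and Jonas overlap.
Omar starts after Felix ends — done with Felix.
Omar starts after Jonas ends — done with Jonas.
Nadia starts after Omar ends — done with Omar.
Ingrid starts after Nadia ends.

Felix & Jonas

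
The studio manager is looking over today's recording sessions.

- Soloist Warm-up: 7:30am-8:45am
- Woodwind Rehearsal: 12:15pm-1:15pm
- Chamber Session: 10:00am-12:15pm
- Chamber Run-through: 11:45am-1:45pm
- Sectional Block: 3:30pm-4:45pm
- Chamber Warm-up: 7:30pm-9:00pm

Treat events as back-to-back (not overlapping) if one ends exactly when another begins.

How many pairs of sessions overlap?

2

Check each pair: they overlap iff neither finishes before the other starts.
Sorted by start: Soloist Warm-up, Chamber Session, Chamber Run-through, Woodwind Rehearsal, Sectional Block, Chamber Warm-up.
Chamber Session starts after Soloist Warm-up ends — done with Soloist Warm-up.
Chamber Run-through starts before Chamber Session ends → Chamber Session and Chamber Run-through overlap.
Woodwind Rehearsal starts exactly when Chamber Session ends (back-to-back, no overlap) — done with Chamber Session.
Woodwind Rehearsal starts before Chamber Run-through ends → Chamber Run-through and Woodwind Rehearsal overlap.
Sectional Block starts after Chamber Run-through ends — done with Chamber Run-through.
Sectional Block starts after Woodwind Rehearsal ends — done with Woodwind Rehearsal.
Chamber Warm-up starts after Sectional Block ends.
Overlapping pairs: Chamber Run-through & Chamber Session, Chamber Run-through & Woodwind Rehearsal — 2 in total.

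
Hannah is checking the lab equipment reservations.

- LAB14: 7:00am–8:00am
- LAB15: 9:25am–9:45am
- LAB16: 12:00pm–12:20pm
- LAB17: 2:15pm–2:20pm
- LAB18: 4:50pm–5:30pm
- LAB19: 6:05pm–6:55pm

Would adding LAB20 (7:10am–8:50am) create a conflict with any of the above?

LAB14: starts 7:00am before LAB20 ends 8:50am, and ends 8:00am after LAB20 starts 7:10am → overlap.
LAB15: starts 9:25am at or after LAB20 ends 8:50am → clear.
LAB16: starts 12:00pm at or after LAB20 ends 8:50am → clear.
LAB17: starts 2:15pm at or after LAB20 ends 8:50am → clear.
LAB18: starts 4:50pm at or after LAB20 ends 8:50am → clear.
LAB19: starts 6:05pm at or after LAB20 ends 8:50am → clear.
LAB20 overlaps LAB14.

Yes — it overlaps LAB14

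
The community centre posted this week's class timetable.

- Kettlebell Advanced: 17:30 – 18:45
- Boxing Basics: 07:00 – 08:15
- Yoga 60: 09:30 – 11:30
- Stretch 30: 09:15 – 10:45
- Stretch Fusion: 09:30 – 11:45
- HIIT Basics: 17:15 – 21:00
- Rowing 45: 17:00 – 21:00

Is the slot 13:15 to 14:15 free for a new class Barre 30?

Boxing Basics: ends 08:15 at or before Barre 30 starts 13:15 → clear.
Stretch 30: ends 10:45 at or before Barre 30 starts 13:15 → clear.
Yoga 60: ends 11:30 at or before Barre 30 starts 13:15 → clear.
Stretch Fusion: ends 11:45 at or before Barre 30 starts 13:15 → clear.
Rowing 45: starts 17:00 at or after Barre 30 ends 14:15 → clear.
HIIT Basics: starts 17:15 at or after Barre 30 ends 14:15 → clear.
Kettlebell Advanced: starts 17:30 at or after Barre 30 ends 14:15 → clear.

Yes — the slot is free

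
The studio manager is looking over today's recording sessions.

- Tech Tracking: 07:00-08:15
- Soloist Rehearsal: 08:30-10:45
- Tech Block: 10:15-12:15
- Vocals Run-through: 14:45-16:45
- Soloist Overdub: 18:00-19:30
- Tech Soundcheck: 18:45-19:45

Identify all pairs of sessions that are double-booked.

Sorted by start: Tech Tracking, Soloist Rehearsal, Tech Block, Vocals Run-through, Soloist Overdub, Tech Soundcheck.
Soloist Rehearsal starts after Tech Tracking ends, so Tech Tracking has no further overlaps.
Tech Block starts before Soloist Rehearsal ends → Soloist Rehearsal and Tech Block overlap.
Vocals Run-through starts after Soloist Rehearsal ends, so Soloist Rehearsal has no further overlaps.
Vocals Run-through starts after Tech Block ends, so Tech Block has no further overlaps.
Soloist Overdub starts after Vocals Run-through ends, so Vocals Run-through has no further overlaps.
Tech Soundcheck starts before Soloist Overdub ends → Soloist Overdub and Tech Soundcheck overlap.

Soloist Overdub & Tech Soundcheck, Soloist Rehearsal & Tech Block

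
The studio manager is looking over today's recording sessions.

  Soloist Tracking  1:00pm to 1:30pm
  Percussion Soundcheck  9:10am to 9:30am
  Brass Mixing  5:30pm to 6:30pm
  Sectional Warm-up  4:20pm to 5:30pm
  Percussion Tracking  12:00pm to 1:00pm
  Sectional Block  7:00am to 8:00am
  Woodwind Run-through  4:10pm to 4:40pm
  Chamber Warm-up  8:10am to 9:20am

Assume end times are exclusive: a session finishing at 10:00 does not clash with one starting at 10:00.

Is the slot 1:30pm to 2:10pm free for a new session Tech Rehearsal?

Sectional Block: ends 8:00am at or before Tech Rehearsal starts 1:30pm → clear.
Chamber Warm-up: ends 9:20am at or before Tech Rehearsal starts 1:30pm → clear.
Percussion Soundcheck: ends 9:30am at or before Tech Rehearsal starts 1:30pm → clear.
Percussion Tracking: ends 1:00pm at or before Tech Rehearsal starts 1:30pm → clear.
Soloist Tracking: ends 1:30pm at or before Tech Rehearsal starts 1:30pm → clear.
Woodwind Run-through: starts 4:10pm at or after Tech Rehearsal ends 2:10pm → clear.
Sectional Warm-up: starts 4:20pm at or after Tech Rehearsal ends 2:10pm → clear.
Brass Mixing: starts 5:30pm at or after Tech Rehearsal ends 2:10pm → clear.

Yes — the slot is free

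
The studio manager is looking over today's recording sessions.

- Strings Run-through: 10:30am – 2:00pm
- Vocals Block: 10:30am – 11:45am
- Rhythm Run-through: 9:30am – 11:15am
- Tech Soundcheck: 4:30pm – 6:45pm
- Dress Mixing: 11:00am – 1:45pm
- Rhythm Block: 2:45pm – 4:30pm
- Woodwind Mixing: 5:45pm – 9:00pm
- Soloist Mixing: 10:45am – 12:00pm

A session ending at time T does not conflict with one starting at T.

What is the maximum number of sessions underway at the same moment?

5

Walk through starts and ends in time order (an end at T is processed before a start at T):
9:30am start Rhythm Run-through → 1
10:30am start Strings Run-through → 2
10:30am start Vocals Block → 3
10:45am start Soloist Mixing → 4
11:00am start Dress Mixing → 5
11:15am end Rhythm Run-through → 4
11:45am end Vocals Block → 3
12:00pm end Soloist Mixing → 2
1:45pm end Dress Mixing → 1
2:00pm end Strings Run-through → 0
2:45pm start Rhythm Block → 1
4:30pm end Rhythm Block → 0
4:30pm start Tech Soundcheck → 1
5:45pm start Woodwind Mixing → 2
6:45pm end Tech Soundcheck → 1
9:00pm end Woodwind Mixing → 0
Peak is 5, at 11:00am (Dress Mixing, Rhythm Run-through, Soloist Mixing, Strings Run-through, Vocals Block).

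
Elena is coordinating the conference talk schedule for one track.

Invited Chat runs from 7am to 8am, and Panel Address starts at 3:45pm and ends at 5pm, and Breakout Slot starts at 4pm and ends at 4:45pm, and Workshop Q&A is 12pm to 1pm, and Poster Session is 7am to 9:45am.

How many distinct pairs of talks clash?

2

Sorted by start: Poster Session, Invited Chat, Workshop Q&A, Panel Address, Breakout Slot.
Invited Chat starts before Poster Session ends → Poster Session and Invited Chat overlap.
Workshop Q&A starts after Poster Session ends, so nothing later overlaps Poster Session either.
Workshop Q&A starts after Invited Chat ends, so nothing later overlaps Invited Chat either.
Panel Address starts after Workshop Q&A ends, so nothing later overlaps Workshop Q&A either.
Breakout Slot starts before Panel Address ends → Panel Address and Breakout Slot overlap.
Overlapping pairs: Breakout Slot & Panel Address, Invited Chat & Poster Session — 2 in total.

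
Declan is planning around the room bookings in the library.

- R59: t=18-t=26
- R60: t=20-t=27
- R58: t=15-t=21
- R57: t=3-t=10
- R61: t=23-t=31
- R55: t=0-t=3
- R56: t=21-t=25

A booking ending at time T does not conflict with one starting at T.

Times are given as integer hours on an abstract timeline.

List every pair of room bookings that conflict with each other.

Two intervals overlap when each starts before the other ends.
Sorted by start: R55, R57, R58, R59, R60, R56, R61.
R57 starts exactly when R55 ends (back-to-back, no overlap) — done with R55.
R58 starts after R57 ends — done with R57.
R59 starts before R58 ends → R58 and R59 overlap.
R60 starts before R58 ends → R58 and R60 overlap.
R56 starts exactly when R58 ends (back-to-back, no overlap) — done with R58.
R60 starts before R59 ends → R59 and R60 overlap.
R56 starts before R59 ends → R59 and R56 overlap.
R61 starts before R59 ends → R59 and R61 overlap.
R56 starts before R60 ends → R60 and R56 overlap.
R61 starts before R60 ends → R60 and R61 overlap.
R61 starts before R56 ends → R56 and R61 overlap.

R56 & R59, R56 & R60, R56 & R61, R58 & R59, R58 & R60, R59 & R60, R59 & R61, R60 & R61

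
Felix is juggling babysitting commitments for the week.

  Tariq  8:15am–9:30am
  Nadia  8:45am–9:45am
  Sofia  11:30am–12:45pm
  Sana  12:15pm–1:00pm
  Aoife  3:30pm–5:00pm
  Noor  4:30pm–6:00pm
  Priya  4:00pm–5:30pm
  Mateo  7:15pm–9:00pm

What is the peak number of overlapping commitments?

Sort all start/end points and keep a running count:
8:15am start Tariq → 1
8:45am start Nadia → 2
9:30am end Tariq → 1
9:45am end Nadia → 0
11:30am start Sofia → 1
12:15pm start Sana → 2
12:45pm end Sofia → 1
1:00pm end Sana → 0
3:30pm start Aoife → 1
4:00pm start Priya → 2
4:30pm start Noor → 3
5:00pm end Aoife → 2
5:30pm end Priya → 1
6:00pm end Noor → 0
7:15pm start Mateo → 1
9:00pm end Mateo → 0
Peak is 3, at 4:30pm (Aoife, Noor, Priya).

3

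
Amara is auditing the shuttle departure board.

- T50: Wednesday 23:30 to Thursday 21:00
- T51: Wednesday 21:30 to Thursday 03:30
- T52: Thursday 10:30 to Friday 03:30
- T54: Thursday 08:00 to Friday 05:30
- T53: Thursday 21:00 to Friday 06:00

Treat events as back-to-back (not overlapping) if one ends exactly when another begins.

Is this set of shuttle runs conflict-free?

Sorted by start: T51, T50, T54, T52, T53.
T50 starts before T51 ends → T51 and T50 overlap.
That's a conflict, so the schedule is not conflict-free.

No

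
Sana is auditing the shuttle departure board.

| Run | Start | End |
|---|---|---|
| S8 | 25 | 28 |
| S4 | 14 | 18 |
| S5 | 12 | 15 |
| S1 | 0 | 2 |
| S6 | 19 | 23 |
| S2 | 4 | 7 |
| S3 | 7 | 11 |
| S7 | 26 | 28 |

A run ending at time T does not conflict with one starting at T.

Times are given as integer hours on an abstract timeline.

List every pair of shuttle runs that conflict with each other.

Sorted by start: S1, S2, S3, S5, S4, S6, S8, S7.
S2 starts after S1 ends, so nothing later overlaps S1 either.
S3 starts exactly when S2 ends (back-to-back, no overlap), so nothing later overlaps S2 either.
S5 starts after S3 ends, so nothing later overlaps S3 either.
S4 starts before S5 ends → S5 and S4 overlap.
S6 starts after S5 ends, so nothing later overlaps S5 either.
S6 starts after S4 ends, so nothing later overlaps S4 either.
S8 starts after S6 ends, so nothing later overlaps S6 either.
S7 starts before S8 ends → S8 and S7 overlap.

S4 & S5, S7 & S8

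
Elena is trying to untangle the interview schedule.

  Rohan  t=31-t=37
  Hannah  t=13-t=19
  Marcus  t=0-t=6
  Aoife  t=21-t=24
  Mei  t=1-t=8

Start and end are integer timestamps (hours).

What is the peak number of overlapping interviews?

Sweep the timeline, counting +1 at each start and −1 at each end (ends before starts at a tie):
t=0 start Marcus → 1
t=1 start Mei → 2
t=6 end Marcus → 1
t=8 end Mei → 0
t=13 start Hannah → 1
t=19 end Hannah → 0
t=21 start Aoife → 1
t=24 end Aoife → 0
t=31 start Rohan → 1
t=37 end Rohan → 0
Peak is 2, at t=1 (Marcus, Mei).

2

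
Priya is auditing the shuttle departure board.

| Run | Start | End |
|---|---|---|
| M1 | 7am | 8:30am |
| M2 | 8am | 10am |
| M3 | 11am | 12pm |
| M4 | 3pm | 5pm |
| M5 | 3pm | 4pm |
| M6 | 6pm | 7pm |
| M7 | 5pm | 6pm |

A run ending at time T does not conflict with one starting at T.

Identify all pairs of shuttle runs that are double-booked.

M1 & M2, M4 & M5

Two intervals overlap when each starts before the other ends.
Sorted by start: M1, M2, M3, M4, M5, M7, M6.
M2 starts before M1 ends → M1 and M2 overlap.
M3 starts after M1 ends, so nothing later overlaps M1 either.
M3 starts after M2 ends, so nothing later overlaps M2 either.
M4 starts after M3 ends, so nothing later overlaps M3 either.
M5 starts before M4 ends → M4 and M5 overlap.
M7 starts exactly when M4 ends (back-to-back, no overlap), so nothing later overlaps M4 either.
M7 starts after M5 ends, so nothing later overlaps M5 either.
M6 starts exactly when M7 ends (back-to-back, no overlap).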